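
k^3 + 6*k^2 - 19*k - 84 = (k - 4)*(k + 3)*(k + 7)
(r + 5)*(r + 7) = r^2 + 12*r + 35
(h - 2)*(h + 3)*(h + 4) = h^3 + 5*h^2 - 2*h - 24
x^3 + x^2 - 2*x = x*(x - 1)*(x + 2)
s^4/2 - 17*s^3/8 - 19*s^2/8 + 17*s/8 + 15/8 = (s/2 + 1/2)*(s - 5)*(s - 1)*(s + 3/4)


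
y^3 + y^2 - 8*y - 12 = (y - 3)*(y + 2)^2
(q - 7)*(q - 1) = q^2 - 8*q + 7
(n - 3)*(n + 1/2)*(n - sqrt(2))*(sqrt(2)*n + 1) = sqrt(2)*n^4 - 5*sqrt(2)*n^3/2 - n^3 - 5*sqrt(2)*n^2/2 + 5*n^2/2 + 3*n/2 + 5*sqrt(2)*n/2 + 3*sqrt(2)/2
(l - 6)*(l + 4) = l^2 - 2*l - 24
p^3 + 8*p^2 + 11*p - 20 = (p - 1)*(p + 4)*(p + 5)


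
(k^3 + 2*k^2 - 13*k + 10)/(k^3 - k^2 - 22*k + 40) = (k - 1)/(k - 4)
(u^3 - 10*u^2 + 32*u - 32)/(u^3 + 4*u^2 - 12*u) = (u^2 - 8*u + 16)/(u*(u + 6))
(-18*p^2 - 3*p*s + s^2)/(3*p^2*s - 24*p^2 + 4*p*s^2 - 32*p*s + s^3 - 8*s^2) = (-6*p + s)/(p*s - 8*p + s^2 - 8*s)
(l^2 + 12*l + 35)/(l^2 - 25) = (l + 7)/(l - 5)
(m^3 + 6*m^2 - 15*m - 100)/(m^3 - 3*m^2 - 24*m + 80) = (m + 5)/(m - 4)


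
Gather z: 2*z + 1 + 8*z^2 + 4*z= 8*z^2 + 6*z + 1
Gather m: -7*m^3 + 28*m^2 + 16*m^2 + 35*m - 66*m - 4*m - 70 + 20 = -7*m^3 + 44*m^2 - 35*m - 50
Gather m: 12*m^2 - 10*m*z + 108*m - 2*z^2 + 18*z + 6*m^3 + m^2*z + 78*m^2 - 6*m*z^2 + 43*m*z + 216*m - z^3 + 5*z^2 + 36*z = 6*m^3 + m^2*(z + 90) + m*(-6*z^2 + 33*z + 324) - z^3 + 3*z^2 + 54*z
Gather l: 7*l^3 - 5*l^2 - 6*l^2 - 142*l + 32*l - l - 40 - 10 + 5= 7*l^3 - 11*l^2 - 111*l - 45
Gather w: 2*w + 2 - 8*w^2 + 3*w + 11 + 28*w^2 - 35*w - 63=20*w^2 - 30*w - 50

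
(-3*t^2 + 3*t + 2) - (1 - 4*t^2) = t^2 + 3*t + 1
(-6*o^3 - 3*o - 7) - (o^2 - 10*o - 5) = -6*o^3 - o^2 + 7*o - 2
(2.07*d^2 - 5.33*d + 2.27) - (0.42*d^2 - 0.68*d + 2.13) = 1.65*d^2 - 4.65*d + 0.14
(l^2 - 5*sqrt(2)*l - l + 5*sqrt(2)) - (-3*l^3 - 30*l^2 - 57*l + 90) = 3*l^3 + 31*l^2 - 5*sqrt(2)*l + 56*l - 90 + 5*sqrt(2)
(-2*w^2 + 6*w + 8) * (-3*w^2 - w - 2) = 6*w^4 - 16*w^3 - 26*w^2 - 20*w - 16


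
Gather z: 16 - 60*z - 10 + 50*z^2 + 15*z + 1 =50*z^2 - 45*z + 7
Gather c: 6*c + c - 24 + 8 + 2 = 7*c - 14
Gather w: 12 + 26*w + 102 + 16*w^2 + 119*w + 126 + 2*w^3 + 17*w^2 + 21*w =2*w^3 + 33*w^2 + 166*w + 240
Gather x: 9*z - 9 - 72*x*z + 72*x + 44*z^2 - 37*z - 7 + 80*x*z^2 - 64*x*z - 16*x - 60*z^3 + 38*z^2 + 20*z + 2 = x*(80*z^2 - 136*z + 56) - 60*z^3 + 82*z^2 - 8*z - 14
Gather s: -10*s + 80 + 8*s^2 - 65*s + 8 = 8*s^2 - 75*s + 88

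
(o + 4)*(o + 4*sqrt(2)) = o^2 + 4*o + 4*sqrt(2)*o + 16*sqrt(2)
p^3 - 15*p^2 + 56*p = p*(p - 8)*(p - 7)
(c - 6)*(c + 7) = c^2 + c - 42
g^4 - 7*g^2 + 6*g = g*(g - 2)*(g - 1)*(g + 3)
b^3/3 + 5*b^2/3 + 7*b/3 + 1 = (b/3 + 1)*(b + 1)^2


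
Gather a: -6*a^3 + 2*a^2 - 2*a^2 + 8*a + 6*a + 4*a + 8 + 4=-6*a^3 + 18*a + 12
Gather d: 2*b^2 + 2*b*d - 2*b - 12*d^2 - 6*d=2*b^2 - 2*b - 12*d^2 + d*(2*b - 6)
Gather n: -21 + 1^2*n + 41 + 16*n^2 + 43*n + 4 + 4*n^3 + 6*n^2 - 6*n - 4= 4*n^3 + 22*n^2 + 38*n + 20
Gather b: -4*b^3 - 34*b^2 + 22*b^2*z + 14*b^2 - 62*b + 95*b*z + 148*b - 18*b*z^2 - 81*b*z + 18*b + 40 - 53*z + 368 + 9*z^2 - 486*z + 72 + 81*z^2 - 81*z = -4*b^3 + b^2*(22*z - 20) + b*(-18*z^2 + 14*z + 104) + 90*z^2 - 620*z + 480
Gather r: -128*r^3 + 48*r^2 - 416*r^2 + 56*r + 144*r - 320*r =-128*r^3 - 368*r^2 - 120*r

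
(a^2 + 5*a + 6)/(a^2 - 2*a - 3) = (a^2 + 5*a + 6)/(a^2 - 2*a - 3)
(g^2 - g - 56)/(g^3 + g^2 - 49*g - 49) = (g - 8)/(g^2 - 6*g - 7)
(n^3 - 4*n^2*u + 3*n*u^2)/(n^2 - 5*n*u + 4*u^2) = n*(-n + 3*u)/(-n + 4*u)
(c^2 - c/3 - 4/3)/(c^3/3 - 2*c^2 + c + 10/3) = (3*c - 4)/(c^2 - 7*c + 10)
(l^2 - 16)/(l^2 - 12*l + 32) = (l + 4)/(l - 8)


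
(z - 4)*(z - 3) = z^2 - 7*z + 12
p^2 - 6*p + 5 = (p - 5)*(p - 1)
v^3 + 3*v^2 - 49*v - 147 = (v - 7)*(v + 3)*(v + 7)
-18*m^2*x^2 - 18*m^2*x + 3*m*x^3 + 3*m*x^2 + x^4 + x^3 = x*(-3*m + x)*(6*m + x)*(x + 1)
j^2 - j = j*(j - 1)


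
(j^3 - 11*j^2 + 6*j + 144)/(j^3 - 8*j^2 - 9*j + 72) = (j - 6)/(j - 3)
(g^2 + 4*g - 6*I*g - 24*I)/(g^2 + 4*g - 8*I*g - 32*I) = (g - 6*I)/(g - 8*I)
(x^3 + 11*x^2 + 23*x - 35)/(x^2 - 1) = (x^2 + 12*x + 35)/(x + 1)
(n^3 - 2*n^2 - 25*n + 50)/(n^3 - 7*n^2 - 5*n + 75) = (n^2 + 3*n - 10)/(n^2 - 2*n - 15)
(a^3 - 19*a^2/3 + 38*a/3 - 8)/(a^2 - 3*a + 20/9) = 3*(a^2 - 5*a + 6)/(3*a - 5)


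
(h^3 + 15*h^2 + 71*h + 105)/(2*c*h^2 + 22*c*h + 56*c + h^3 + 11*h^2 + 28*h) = (h^2 + 8*h + 15)/(2*c*h + 8*c + h^2 + 4*h)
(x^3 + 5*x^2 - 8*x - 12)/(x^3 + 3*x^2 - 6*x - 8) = (x + 6)/(x + 4)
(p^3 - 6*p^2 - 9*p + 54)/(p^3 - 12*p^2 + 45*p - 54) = (p + 3)/(p - 3)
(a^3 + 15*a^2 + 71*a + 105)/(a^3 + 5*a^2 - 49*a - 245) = (a + 3)/(a - 7)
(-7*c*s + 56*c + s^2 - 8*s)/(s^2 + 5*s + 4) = (-7*c*s + 56*c + s^2 - 8*s)/(s^2 + 5*s + 4)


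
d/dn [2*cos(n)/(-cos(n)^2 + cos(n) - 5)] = 2*(sin(n)^2 + 4)*sin(n)/(sin(n)^2 + cos(n) - 6)^2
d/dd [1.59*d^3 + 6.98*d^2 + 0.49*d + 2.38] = 4.77*d^2 + 13.96*d + 0.49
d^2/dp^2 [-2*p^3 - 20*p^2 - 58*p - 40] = -12*p - 40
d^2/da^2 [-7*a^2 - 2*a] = -14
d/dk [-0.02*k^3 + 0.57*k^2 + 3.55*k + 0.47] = -0.06*k^2 + 1.14*k + 3.55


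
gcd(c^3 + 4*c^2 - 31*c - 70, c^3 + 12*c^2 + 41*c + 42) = c^2 + 9*c + 14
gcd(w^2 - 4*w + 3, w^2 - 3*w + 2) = w - 1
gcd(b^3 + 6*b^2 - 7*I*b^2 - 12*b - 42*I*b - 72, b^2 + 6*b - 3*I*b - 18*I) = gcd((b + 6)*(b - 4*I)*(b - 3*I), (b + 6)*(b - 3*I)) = b^2 + b*(6 - 3*I) - 18*I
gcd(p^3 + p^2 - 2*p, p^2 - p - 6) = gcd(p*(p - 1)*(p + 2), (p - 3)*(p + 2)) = p + 2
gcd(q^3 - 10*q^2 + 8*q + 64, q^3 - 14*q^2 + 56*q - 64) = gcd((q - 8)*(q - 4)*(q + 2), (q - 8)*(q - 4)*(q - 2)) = q^2 - 12*q + 32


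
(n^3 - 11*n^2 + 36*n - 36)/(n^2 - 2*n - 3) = (n^2 - 8*n + 12)/(n + 1)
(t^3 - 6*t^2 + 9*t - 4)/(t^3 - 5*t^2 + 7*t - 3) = (t - 4)/(t - 3)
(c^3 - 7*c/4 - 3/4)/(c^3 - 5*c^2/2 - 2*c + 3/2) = (4*c^2 - 4*c - 3)/(2*(2*c^2 - 7*c + 3))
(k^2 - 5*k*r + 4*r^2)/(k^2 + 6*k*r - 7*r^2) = (k - 4*r)/(k + 7*r)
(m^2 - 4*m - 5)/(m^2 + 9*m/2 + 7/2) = 2*(m - 5)/(2*m + 7)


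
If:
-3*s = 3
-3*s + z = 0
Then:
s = -1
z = -3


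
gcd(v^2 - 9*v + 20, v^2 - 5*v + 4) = v - 4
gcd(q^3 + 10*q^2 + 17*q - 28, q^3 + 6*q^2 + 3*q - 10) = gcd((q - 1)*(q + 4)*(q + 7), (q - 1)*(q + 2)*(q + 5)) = q - 1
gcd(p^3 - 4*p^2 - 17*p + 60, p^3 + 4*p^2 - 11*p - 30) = p - 3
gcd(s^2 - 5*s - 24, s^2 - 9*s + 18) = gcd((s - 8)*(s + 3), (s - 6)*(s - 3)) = 1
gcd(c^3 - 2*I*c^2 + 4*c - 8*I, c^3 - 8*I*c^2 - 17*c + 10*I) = c - 2*I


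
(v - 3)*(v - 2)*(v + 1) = v^3 - 4*v^2 + v + 6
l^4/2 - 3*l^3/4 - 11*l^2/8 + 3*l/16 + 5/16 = (l/2 + 1/4)*(l - 5/2)*(l - 1/2)*(l + 1)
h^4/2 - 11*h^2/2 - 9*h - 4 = (h/2 + 1)*(h - 4)*(h + 1)^2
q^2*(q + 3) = q^3 + 3*q^2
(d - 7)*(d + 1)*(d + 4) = d^3 - 2*d^2 - 31*d - 28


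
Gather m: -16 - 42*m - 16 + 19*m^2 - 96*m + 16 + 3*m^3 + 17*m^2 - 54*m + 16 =3*m^3 + 36*m^2 - 192*m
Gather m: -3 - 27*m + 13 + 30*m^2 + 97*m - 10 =30*m^2 + 70*m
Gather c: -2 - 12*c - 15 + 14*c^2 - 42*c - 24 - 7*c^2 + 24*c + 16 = 7*c^2 - 30*c - 25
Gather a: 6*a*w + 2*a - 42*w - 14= a*(6*w + 2) - 42*w - 14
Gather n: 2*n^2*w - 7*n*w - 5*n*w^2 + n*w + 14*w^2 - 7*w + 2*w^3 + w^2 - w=2*n^2*w + n*(-5*w^2 - 6*w) + 2*w^3 + 15*w^2 - 8*w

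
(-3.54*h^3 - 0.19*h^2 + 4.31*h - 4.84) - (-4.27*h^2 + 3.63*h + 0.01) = -3.54*h^3 + 4.08*h^2 + 0.68*h - 4.85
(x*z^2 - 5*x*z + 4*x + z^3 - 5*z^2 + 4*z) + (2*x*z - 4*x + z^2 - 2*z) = x*z^2 - 3*x*z + z^3 - 4*z^2 + 2*z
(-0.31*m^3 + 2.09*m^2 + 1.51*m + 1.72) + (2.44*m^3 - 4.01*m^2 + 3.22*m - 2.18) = 2.13*m^3 - 1.92*m^2 + 4.73*m - 0.46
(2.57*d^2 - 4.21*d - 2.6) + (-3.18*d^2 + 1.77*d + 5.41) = -0.61*d^2 - 2.44*d + 2.81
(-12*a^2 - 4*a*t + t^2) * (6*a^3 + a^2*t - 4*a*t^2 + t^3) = -72*a^5 - 36*a^4*t + 50*a^3*t^2 + 5*a^2*t^3 - 8*a*t^4 + t^5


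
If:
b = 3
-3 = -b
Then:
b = 3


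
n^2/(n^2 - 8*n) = n/(n - 8)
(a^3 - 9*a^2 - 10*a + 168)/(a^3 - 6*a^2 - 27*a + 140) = (a^2 - 2*a - 24)/(a^2 + a - 20)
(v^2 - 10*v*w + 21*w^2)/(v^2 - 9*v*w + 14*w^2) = (v - 3*w)/(v - 2*w)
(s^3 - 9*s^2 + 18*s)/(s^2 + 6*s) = (s^2 - 9*s + 18)/(s + 6)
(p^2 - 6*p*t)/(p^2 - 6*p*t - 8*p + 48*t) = p/(p - 8)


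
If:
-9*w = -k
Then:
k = 9*w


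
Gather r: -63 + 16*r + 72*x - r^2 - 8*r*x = -r^2 + r*(16 - 8*x) + 72*x - 63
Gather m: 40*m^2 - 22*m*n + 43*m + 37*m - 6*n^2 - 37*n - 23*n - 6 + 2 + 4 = 40*m^2 + m*(80 - 22*n) - 6*n^2 - 60*n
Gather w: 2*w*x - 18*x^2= 2*w*x - 18*x^2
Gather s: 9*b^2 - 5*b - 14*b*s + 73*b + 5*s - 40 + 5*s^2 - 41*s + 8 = 9*b^2 + 68*b + 5*s^2 + s*(-14*b - 36) - 32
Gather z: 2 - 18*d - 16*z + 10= -18*d - 16*z + 12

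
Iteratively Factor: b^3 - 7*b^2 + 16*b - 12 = (b - 2)*(b^2 - 5*b + 6) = (b - 2)^2*(b - 3)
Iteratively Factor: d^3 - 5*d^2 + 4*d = (d)*(d^2 - 5*d + 4) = d*(d - 4)*(d - 1)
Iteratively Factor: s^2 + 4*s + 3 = (s + 1)*(s + 3)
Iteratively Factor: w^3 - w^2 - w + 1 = (w + 1)*(w^2 - 2*w + 1) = (w - 1)*(w + 1)*(w - 1)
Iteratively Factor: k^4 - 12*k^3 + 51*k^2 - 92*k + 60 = (k - 2)*(k^3 - 10*k^2 + 31*k - 30) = (k - 2)^2*(k^2 - 8*k + 15) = (k - 3)*(k - 2)^2*(k - 5)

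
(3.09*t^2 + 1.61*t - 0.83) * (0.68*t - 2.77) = 2.1012*t^3 - 7.4645*t^2 - 5.0241*t + 2.2991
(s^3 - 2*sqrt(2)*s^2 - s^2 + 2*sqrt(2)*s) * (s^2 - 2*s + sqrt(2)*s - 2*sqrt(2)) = s^5 - 3*s^4 - sqrt(2)*s^4 - 2*s^3 + 3*sqrt(2)*s^3 - 2*sqrt(2)*s^2 + 12*s^2 - 8*s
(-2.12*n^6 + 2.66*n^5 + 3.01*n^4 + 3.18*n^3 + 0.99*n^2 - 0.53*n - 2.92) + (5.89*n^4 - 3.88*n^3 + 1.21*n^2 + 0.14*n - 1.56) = -2.12*n^6 + 2.66*n^5 + 8.9*n^4 - 0.7*n^3 + 2.2*n^2 - 0.39*n - 4.48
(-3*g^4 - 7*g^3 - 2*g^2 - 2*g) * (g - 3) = -3*g^5 + 2*g^4 + 19*g^3 + 4*g^2 + 6*g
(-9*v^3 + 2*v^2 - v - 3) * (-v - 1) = 9*v^4 + 7*v^3 - v^2 + 4*v + 3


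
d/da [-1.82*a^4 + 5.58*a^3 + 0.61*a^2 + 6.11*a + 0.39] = -7.28*a^3 + 16.74*a^2 + 1.22*a + 6.11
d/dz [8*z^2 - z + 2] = 16*z - 1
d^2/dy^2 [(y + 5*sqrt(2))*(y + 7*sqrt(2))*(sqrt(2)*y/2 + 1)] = 3*sqrt(2)*y + 26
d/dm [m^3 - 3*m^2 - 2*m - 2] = 3*m^2 - 6*m - 2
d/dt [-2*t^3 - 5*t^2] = 2*t*(-3*t - 5)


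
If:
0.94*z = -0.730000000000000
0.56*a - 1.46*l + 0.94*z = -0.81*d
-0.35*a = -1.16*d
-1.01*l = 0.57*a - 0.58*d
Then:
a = 0.53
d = 0.16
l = -0.21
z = -0.78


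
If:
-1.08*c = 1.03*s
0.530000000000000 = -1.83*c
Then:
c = -0.29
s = 0.30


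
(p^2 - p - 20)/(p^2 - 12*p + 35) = (p + 4)/(p - 7)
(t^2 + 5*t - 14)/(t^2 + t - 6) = (t + 7)/(t + 3)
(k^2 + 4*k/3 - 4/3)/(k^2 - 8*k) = (3*k^2 + 4*k - 4)/(3*k*(k - 8))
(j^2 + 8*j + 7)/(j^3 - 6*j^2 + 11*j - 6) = (j^2 + 8*j + 7)/(j^3 - 6*j^2 + 11*j - 6)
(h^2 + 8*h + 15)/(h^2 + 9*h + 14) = (h^2 + 8*h + 15)/(h^2 + 9*h + 14)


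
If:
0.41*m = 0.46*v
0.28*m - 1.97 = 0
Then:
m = 7.04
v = 6.27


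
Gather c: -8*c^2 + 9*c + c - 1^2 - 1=-8*c^2 + 10*c - 2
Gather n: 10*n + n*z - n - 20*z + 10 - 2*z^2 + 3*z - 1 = n*(z + 9) - 2*z^2 - 17*z + 9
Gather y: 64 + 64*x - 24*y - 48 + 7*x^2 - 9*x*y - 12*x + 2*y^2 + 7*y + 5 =7*x^2 + 52*x + 2*y^2 + y*(-9*x - 17) + 21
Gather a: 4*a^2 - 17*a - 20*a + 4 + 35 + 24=4*a^2 - 37*a + 63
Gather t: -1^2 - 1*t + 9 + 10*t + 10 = 9*t + 18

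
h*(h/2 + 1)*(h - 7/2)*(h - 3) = h^4/2 - 9*h^3/4 - 5*h^2/4 + 21*h/2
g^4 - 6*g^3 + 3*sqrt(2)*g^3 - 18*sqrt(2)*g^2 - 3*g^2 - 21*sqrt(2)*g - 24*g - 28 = (g - 7)*(g + 1)*(g + sqrt(2))*(g + 2*sqrt(2))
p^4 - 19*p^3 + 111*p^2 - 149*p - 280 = (p - 8)*(p - 7)*(p - 5)*(p + 1)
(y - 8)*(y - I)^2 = y^3 - 8*y^2 - 2*I*y^2 - y + 16*I*y + 8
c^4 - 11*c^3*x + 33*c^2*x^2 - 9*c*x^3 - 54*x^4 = (c - 6*x)*(c - 3*x)^2*(c + x)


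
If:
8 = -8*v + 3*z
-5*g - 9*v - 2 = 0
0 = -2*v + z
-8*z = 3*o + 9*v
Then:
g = 34/5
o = 100/3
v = -4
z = -8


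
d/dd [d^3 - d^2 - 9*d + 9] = 3*d^2 - 2*d - 9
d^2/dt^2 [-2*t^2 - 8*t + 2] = -4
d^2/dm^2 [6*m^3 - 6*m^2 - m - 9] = 36*m - 12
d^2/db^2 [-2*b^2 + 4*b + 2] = -4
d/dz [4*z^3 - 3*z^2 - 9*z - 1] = 12*z^2 - 6*z - 9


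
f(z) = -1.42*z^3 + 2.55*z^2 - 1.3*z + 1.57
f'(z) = -4.26*z^2 + 5.1*z - 1.3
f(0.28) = 1.37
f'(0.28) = -0.21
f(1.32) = 1.03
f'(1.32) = -1.99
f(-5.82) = 375.45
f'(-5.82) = -175.28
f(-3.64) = 108.57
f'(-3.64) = -76.31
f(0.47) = 1.37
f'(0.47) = 0.16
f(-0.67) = 4.01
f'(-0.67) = -6.63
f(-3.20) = 78.37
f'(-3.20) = -61.24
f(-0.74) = 4.50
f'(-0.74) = -7.41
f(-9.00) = 1255.00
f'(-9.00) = -392.26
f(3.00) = -17.72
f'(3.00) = -24.34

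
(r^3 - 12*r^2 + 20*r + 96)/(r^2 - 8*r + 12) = (r^2 - 6*r - 16)/(r - 2)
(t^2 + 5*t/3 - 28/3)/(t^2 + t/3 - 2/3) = (3*t^2 + 5*t - 28)/(3*t^2 + t - 2)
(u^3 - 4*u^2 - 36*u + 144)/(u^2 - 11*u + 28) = (u^2 - 36)/(u - 7)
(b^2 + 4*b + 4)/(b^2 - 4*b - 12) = (b + 2)/(b - 6)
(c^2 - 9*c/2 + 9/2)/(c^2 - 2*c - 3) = (c - 3/2)/(c + 1)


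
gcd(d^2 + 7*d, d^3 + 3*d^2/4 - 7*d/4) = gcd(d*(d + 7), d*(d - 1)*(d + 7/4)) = d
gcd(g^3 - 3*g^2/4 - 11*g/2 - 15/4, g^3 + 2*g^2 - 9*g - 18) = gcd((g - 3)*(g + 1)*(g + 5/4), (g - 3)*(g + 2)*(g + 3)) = g - 3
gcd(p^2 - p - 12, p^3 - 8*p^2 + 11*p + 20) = p - 4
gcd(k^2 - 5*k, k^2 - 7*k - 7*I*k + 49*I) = 1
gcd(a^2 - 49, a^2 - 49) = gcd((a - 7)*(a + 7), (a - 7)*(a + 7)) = a^2 - 49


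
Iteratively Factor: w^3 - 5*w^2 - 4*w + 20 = (w - 5)*(w^2 - 4) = (w - 5)*(w + 2)*(w - 2)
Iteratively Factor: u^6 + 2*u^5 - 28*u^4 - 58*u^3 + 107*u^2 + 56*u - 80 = (u - 1)*(u^5 + 3*u^4 - 25*u^3 - 83*u^2 + 24*u + 80) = (u - 1)*(u + 1)*(u^4 + 2*u^3 - 27*u^2 - 56*u + 80) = (u - 1)^2*(u + 1)*(u^3 + 3*u^2 - 24*u - 80) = (u - 5)*(u - 1)^2*(u + 1)*(u^2 + 8*u + 16) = (u - 5)*(u - 1)^2*(u + 1)*(u + 4)*(u + 4)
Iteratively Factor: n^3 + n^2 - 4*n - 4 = (n - 2)*(n^2 + 3*n + 2) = (n - 2)*(n + 1)*(n + 2)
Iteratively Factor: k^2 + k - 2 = (k + 2)*(k - 1)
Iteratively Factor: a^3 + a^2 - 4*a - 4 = (a + 2)*(a^2 - a - 2) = (a - 2)*(a + 2)*(a + 1)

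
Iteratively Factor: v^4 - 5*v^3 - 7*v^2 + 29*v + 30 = (v + 2)*(v^3 - 7*v^2 + 7*v + 15) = (v + 1)*(v + 2)*(v^2 - 8*v + 15) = (v - 3)*(v + 1)*(v + 2)*(v - 5)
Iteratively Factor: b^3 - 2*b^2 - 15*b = (b + 3)*(b^2 - 5*b) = b*(b + 3)*(b - 5)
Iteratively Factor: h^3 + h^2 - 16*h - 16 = (h - 4)*(h^2 + 5*h + 4) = (h - 4)*(h + 4)*(h + 1)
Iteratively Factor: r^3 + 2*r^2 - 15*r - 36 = (r - 4)*(r^2 + 6*r + 9) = (r - 4)*(r + 3)*(r + 3)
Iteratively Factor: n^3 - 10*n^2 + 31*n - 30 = (n - 2)*(n^2 - 8*n + 15) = (n - 3)*(n - 2)*(n - 5)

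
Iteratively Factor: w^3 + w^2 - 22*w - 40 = (w - 5)*(w^2 + 6*w + 8) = (w - 5)*(w + 4)*(w + 2)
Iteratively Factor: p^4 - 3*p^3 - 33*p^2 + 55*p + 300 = (p - 5)*(p^3 + 2*p^2 - 23*p - 60) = (p - 5)*(p + 4)*(p^2 - 2*p - 15) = (p - 5)*(p + 3)*(p + 4)*(p - 5)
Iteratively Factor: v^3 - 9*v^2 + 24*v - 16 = (v - 4)*(v^2 - 5*v + 4) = (v - 4)*(v - 1)*(v - 4)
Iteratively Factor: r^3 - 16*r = (r - 4)*(r^2 + 4*r) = r*(r - 4)*(r + 4)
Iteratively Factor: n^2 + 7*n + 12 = (n + 3)*(n + 4)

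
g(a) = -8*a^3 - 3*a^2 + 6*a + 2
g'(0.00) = 6.00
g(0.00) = 2.00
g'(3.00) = -228.00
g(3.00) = -223.00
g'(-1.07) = -15.06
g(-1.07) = 1.95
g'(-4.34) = -420.01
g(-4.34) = 573.43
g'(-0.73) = -2.41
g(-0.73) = -0.87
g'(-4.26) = -403.98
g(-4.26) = 540.47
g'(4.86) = -590.03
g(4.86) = -958.03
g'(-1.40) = -32.64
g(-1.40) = 9.67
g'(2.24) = -127.86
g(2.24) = -89.53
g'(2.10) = -112.44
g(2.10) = -72.72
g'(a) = -24*a^2 - 6*a + 6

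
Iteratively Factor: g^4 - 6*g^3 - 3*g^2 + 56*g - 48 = (g - 4)*(g^3 - 2*g^2 - 11*g + 12) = (g - 4)*(g - 1)*(g^2 - g - 12) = (g - 4)^2*(g - 1)*(g + 3)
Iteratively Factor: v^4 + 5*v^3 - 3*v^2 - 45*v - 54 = (v - 3)*(v^3 + 8*v^2 + 21*v + 18) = (v - 3)*(v + 3)*(v^2 + 5*v + 6) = (v - 3)*(v + 3)^2*(v + 2)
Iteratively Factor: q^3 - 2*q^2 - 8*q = (q - 4)*(q^2 + 2*q) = (q - 4)*(q + 2)*(q)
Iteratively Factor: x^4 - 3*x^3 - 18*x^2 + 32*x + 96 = (x - 4)*(x^3 + x^2 - 14*x - 24) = (x - 4)*(x + 2)*(x^2 - x - 12) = (x - 4)^2*(x + 2)*(x + 3)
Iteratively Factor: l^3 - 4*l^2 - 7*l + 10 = (l - 1)*(l^2 - 3*l - 10) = (l - 1)*(l + 2)*(l - 5)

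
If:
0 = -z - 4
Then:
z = -4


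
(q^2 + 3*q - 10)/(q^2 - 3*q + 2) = (q + 5)/(q - 1)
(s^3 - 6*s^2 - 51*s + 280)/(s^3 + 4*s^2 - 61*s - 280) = (s - 5)/(s + 5)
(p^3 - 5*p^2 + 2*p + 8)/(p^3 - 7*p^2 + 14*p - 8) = (p + 1)/(p - 1)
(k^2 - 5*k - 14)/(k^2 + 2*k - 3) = (k^2 - 5*k - 14)/(k^2 + 2*k - 3)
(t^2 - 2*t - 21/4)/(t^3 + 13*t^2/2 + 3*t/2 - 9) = (t - 7/2)/(t^2 + 5*t - 6)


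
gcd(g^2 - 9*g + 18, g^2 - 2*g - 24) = g - 6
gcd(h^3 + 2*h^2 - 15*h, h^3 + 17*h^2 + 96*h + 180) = h + 5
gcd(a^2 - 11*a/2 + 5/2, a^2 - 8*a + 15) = a - 5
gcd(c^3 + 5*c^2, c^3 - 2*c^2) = c^2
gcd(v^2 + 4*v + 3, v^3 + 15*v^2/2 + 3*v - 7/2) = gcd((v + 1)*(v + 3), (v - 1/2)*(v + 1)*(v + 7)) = v + 1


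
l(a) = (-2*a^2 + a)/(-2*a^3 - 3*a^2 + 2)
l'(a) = (1 - 4*a)/(-2*a^3 - 3*a^2 + 2) + (-2*a^2 + a)*(6*a^2 + 6*a)/(-2*a^3 - 3*a^2 + 2)^2 = (-6*a^2*(a + 1)*(2*a - 1) + (4*a - 1)*(2*a^3 + 3*a^2 - 2))/(2*a^3 + 3*a^2 - 2)^2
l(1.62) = 0.25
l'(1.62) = -0.07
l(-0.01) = -0.01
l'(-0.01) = 0.52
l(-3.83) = -0.47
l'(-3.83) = -0.20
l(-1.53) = -2.90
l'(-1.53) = -3.27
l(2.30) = 0.22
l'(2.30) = -0.04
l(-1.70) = -2.37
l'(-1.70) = -2.89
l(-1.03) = -3.14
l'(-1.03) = 4.52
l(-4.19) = -0.41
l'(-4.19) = -0.15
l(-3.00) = -0.72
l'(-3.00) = -0.45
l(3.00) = 0.19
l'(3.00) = -0.03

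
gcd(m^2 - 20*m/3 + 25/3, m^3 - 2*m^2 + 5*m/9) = m - 5/3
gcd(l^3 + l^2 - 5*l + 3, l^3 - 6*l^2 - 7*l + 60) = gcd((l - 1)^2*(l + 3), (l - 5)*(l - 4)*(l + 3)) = l + 3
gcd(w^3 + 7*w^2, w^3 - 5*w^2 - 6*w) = w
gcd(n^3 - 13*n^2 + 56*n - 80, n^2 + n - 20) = n - 4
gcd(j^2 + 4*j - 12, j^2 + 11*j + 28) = 1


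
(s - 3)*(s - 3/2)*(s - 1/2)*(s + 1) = s^4 - 4*s^3 + 7*s^2/4 + 9*s/2 - 9/4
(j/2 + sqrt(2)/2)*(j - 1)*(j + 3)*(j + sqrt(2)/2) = j^4/2 + j^3 + 3*sqrt(2)*j^3/4 - j^2 + 3*sqrt(2)*j^2/2 - 9*sqrt(2)*j/4 + j - 3/2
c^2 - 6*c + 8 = (c - 4)*(c - 2)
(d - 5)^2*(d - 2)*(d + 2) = d^4 - 10*d^3 + 21*d^2 + 40*d - 100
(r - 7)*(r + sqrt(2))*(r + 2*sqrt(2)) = r^3 - 7*r^2 + 3*sqrt(2)*r^2 - 21*sqrt(2)*r + 4*r - 28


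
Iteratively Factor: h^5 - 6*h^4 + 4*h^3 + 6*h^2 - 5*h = (h)*(h^4 - 6*h^3 + 4*h^2 + 6*h - 5) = h*(h - 5)*(h^3 - h^2 - h + 1) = h*(h - 5)*(h + 1)*(h^2 - 2*h + 1) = h*(h - 5)*(h - 1)*(h + 1)*(h - 1)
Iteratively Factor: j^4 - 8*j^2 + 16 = (j + 2)*(j^3 - 2*j^2 - 4*j + 8) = (j + 2)^2*(j^2 - 4*j + 4) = (j - 2)*(j + 2)^2*(j - 2)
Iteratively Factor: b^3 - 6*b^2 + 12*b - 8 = (b - 2)*(b^2 - 4*b + 4) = (b - 2)^2*(b - 2)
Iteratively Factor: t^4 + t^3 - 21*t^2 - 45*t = (t - 5)*(t^3 + 6*t^2 + 9*t) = t*(t - 5)*(t^2 + 6*t + 9) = t*(t - 5)*(t + 3)*(t + 3)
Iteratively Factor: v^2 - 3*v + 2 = (v - 1)*(v - 2)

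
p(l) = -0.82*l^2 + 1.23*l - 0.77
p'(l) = 1.23 - 1.64*l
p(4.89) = -14.36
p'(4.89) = -6.79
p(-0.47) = -1.53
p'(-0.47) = 2.00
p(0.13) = -0.62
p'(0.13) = 1.02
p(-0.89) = -2.51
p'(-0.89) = 2.69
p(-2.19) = -7.40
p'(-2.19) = 4.82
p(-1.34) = -3.89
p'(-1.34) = 3.43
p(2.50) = -2.82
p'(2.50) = -2.87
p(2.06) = -1.72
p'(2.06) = -2.15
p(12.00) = -104.09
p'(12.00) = -18.45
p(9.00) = -56.12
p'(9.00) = -13.53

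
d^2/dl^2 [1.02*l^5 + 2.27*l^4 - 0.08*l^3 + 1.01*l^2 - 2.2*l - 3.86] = 20.4*l^3 + 27.24*l^2 - 0.48*l + 2.02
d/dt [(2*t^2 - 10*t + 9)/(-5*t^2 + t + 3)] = 3*(-16*t^2 + 34*t - 13)/(25*t^4 - 10*t^3 - 29*t^2 + 6*t + 9)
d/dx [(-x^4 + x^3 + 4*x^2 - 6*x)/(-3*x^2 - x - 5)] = (6*x^5 + 18*x^3 - 37*x^2 - 40*x + 30)/(9*x^4 + 6*x^3 + 31*x^2 + 10*x + 25)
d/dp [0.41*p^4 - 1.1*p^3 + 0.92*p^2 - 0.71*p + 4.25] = 1.64*p^3 - 3.3*p^2 + 1.84*p - 0.71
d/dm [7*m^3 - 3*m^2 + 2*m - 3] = 21*m^2 - 6*m + 2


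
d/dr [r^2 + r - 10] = 2*r + 1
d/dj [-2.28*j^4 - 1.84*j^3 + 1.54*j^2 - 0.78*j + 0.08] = -9.12*j^3 - 5.52*j^2 + 3.08*j - 0.78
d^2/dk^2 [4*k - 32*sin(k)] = 32*sin(k)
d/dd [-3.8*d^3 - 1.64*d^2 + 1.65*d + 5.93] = -11.4*d^2 - 3.28*d + 1.65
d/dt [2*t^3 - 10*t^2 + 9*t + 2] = 6*t^2 - 20*t + 9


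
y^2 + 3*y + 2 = (y + 1)*(y + 2)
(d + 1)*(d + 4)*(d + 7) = d^3 + 12*d^2 + 39*d + 28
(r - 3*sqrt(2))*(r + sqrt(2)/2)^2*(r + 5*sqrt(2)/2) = r^4 + sqrt(2)*r^3/2 - 31*r^2/2 - 61*sqrt(2)*r/4 - 15/2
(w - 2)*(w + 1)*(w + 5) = w^3 + 4*w^2 - 7*w - 10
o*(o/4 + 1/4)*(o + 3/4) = o^3/4 + 7*o^2/16 + 3*o/16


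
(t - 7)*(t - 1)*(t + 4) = t^3 - 4*t^2 - 25*t + 28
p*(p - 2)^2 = p^3 - 4*p^2 + 4*p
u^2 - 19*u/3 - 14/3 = (u - 7)*(u + 2/3)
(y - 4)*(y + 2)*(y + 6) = y^3 + 4*y^2 - 20*y - 48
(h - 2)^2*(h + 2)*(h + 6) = h^4 + 4*h^3 - 16*h^2 - 16*h + 48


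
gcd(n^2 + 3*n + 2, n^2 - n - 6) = n + 2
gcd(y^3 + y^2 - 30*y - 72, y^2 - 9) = y + 3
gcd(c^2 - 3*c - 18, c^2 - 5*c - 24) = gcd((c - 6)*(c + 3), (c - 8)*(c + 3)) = c + 3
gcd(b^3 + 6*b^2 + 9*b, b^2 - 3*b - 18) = b + 3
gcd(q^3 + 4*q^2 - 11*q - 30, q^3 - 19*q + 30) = q^2 + 2*q - 15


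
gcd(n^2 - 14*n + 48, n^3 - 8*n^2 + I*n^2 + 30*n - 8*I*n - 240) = n - 8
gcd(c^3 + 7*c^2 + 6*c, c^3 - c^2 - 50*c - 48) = c^2 + 7*c + 6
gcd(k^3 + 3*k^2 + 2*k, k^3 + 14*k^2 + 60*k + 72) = k + 2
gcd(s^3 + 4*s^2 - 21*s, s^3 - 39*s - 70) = 1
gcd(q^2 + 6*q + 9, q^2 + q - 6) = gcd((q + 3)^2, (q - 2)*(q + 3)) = q + 3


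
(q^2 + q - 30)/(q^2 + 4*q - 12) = (q - 5)/(q - 2)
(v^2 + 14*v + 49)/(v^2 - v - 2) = (v^2 + 14*v + 49)/(v^2 - v - 2)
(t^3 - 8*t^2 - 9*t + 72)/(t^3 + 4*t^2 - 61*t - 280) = (t^2 - 9)/(t^2 + 12*t + 35)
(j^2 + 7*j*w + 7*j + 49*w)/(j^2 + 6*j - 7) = (j + 7*w)/(j - 1)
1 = 1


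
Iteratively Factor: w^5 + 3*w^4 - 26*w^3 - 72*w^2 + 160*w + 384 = (w - 4)*(w^4 + 7*w^3 + 2*w^2 - 64*w - 96) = (w - 4)*(w - 3)*(w^3 + 10*w^2 + 32*w + 32) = (w - 4)*(w - 3)*(w + 2)*(w^2 + 8*w + 16) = (w - 4)*(w - 3)*(w + 2)*(w + 4)*(w + 4)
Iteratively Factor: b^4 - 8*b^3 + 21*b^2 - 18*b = (b)*(b^3 - 8*b^2 + 21*b - 18) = b*(b - 3)*(b^2 - 5*b + 6) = b*(b - 3)^2*(b - 2)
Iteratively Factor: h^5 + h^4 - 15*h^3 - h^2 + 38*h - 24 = (h - 1)*(h^4 + 2*h^3 - 13*h^2 - 14*h + 24) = (h - 1)*(h + 2)*(h^3 - 13*h + 12) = (h - 1)*(h + 2)*(h + 4)*(h^2 - 4*h + 3) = (h - 3)*(h - 1)*(h + 2)*(h + 4)*(h - 1)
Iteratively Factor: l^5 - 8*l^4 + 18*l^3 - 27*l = (l)*(l^4 - 8*l^3 + 18*l^2 - 27) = l*(l - 3)*(l^3 - 5*l^2 + 3*l + 9) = l*(l - 3)^2*(l^2 - 2*l - 3) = l*(l - 3)^3*(l + 1)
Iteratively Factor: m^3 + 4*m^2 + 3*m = (m + 3)*(m^2 + m) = m*(m + 3)*(m + 1)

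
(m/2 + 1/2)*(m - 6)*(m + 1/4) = m^3/2 - 19*m^2/8 - 29*m/8 - 3/4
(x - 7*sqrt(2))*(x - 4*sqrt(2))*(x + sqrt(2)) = x^3 - 10*sqrt(2)*x^2 + 34*x + 56*sqrt(2)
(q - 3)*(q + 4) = q^2 + q - 12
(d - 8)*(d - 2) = d^2 - 10*d + 16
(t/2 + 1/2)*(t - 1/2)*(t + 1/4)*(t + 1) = t^4/2 + 7*t^3/8 + 3*t^2/16 - t/4 - 1/16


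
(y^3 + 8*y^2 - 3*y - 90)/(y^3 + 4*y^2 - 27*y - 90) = (y^2 + 2*y - 15)/(y^2 - 2*y - 15)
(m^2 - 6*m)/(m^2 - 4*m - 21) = m*(6 - m)/(-m^2 + 4*m + 21)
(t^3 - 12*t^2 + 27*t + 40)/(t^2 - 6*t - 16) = (t^2 - 4*t - 5)/(t + 2)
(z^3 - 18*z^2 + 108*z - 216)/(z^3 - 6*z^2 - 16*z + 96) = (z^2 - 12*z + 36)/(z^2 - 16)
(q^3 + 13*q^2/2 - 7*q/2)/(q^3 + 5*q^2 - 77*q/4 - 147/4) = 2*q*(2*q - 1)/(4*q^2 - 8*q - 21)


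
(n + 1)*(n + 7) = n^2 + 8*n + 7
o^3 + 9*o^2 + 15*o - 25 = (o - 1)*(o + 5)^2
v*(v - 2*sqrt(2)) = v^2 - 2*sqrt(2)*v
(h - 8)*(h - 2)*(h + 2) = h^3 - 8*h^2 - 4*h + 32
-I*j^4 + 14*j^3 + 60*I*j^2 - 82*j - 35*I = (j + I)*(j + 5*I)*(j + 7*I)*(-I*j + 1)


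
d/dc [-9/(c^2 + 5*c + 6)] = 9*(2*c + 5)/(c^2 + 5*c + 6)^2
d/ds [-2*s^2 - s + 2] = -4*s - 1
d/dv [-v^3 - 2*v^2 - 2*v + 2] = -3*v^2 - 4*v - 2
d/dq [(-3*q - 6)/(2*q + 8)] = -3/(q^2 + 8*q + 16)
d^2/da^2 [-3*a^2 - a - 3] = -6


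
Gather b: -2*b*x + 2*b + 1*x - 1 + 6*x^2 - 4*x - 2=b*(2 - 2*x) + 6*x^2 - 3*x - 3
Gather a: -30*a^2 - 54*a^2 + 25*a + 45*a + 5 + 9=-84*a^2 + 70*a + 14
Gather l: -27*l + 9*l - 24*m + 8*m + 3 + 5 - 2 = -18*l - 16*m + 6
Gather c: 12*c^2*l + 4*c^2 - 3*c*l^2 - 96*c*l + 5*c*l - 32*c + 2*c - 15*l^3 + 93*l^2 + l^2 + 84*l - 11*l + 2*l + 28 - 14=c^2*(12*l + 4) + c*(-3*l^2 - 91*l - 30) - 15*l^3 + 94*l^2 + 75*l + 14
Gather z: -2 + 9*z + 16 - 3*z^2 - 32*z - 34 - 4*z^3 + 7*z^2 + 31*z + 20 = -4*z^3 + 4*z^2 + 8*z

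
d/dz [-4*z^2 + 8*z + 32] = 8 - 8*z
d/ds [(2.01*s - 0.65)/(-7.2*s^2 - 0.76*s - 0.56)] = (14.472*s^2 - 9.36*s - 1.6196)/(51.84*s^4 + 10.944*s^3 + 8.6416*s^2 + 0.8512*s + 0.3136)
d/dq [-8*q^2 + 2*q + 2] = 2 - 16*q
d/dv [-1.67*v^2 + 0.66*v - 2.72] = 0.66 - 3.34*v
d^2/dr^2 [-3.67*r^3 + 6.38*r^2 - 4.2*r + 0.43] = 12.76 - 22.02*r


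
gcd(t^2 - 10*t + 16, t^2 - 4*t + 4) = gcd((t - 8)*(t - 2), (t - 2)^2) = t - 2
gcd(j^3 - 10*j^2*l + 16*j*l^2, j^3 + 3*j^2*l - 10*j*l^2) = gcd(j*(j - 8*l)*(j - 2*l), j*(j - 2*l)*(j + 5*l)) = j^2 - 2*j*l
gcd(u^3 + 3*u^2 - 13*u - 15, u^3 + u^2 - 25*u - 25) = u^2 + 6*u + 5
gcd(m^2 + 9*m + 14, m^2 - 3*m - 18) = 1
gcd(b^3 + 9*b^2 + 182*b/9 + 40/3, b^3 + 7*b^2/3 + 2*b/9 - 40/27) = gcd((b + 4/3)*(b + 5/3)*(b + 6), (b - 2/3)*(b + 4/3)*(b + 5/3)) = b^2 + 3*b + 20/9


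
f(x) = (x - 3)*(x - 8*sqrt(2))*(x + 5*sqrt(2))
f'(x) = (x - 3)*(x - 8*sqrt(2)) + (x - 3)*(x + 5*sqrt(2)) + (x - 8*sqrt(2))*(x + 5*sqrt(2))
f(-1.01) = 299.53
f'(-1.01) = -49.58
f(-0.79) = 288.13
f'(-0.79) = -53.96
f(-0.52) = 272.88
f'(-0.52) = -58.93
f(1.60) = 117.92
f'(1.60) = -82.77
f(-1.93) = 335.67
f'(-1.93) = -28.14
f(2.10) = 76.05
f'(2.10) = -84.46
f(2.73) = 22.71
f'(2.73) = -84.46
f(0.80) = 182.06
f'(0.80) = -76.94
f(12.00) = 117.79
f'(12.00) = 190.90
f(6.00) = -208.37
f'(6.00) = -46.18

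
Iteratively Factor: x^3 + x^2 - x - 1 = (x + 1)*(x^2 - 1) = (x + 1)^2*(x - 1)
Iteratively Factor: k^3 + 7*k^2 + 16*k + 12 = (k + 3)*(k^2 + 4*k + 4) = (k + 2)*(k + 3)*(k + 2)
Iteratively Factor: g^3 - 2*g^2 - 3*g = (g - 3)*(g^2 + g) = (g - 3)*(g + 1)*(g)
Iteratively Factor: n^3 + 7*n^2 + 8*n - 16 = (n - 1)*(n^2 + 8*n + 16) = (n - 1)*(n + 4)*(n + 4)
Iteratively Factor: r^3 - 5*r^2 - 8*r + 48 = (r - 4)*(r^2 - r - 12) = (r - 4)^2*(r + 3)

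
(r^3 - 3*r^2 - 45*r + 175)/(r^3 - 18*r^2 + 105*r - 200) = (r + 7)/(r - 8)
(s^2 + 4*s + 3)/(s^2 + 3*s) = (s + 1)/s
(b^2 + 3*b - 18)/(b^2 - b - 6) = (b + 6)/(b + 2)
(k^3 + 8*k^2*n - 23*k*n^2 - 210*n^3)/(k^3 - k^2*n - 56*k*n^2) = (k^2 + k*n - 30*n^2)/(k*(k - 8*n))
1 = 1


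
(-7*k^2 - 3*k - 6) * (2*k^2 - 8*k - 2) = -14*k^4 + 50*k^3 + 26*k^2 + 54*k + 12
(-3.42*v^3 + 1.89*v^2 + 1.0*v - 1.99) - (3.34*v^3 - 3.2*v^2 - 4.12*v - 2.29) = -6.76*v^3 + 5.09*v^2 + 5.12*v + 0.3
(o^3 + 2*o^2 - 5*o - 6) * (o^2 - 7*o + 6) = o^5 - 5*o^4 - 13*o^3 + 41*o^2 + 12*o - 36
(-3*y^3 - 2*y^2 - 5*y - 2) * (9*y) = -27*y^4 - 18*y^3 - 45*y^2 - 18*y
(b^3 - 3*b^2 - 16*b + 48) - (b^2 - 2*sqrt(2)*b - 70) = b^3 - 4*b^2 - 16*b + 2*sqrt(2)*b + 118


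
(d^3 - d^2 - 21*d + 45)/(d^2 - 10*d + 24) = (d^3 - d^2 - 21*d + 45)/(d^2 - 10*d + 24)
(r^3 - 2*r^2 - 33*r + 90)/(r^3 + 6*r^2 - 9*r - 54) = (r - 5)/(r + 3)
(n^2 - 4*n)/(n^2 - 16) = n/(n + 4)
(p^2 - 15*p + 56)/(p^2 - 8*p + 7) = (p - 8)/(p - 1)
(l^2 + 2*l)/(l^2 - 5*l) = (l + 2)/(l - 5)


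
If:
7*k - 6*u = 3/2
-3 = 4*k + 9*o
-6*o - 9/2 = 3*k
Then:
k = -15/2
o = 3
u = -9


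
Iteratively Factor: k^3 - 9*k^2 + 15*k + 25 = (k + 1)*(k^2 - 10*k + 25) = (k - 5)*(k + 1)*(k - 5)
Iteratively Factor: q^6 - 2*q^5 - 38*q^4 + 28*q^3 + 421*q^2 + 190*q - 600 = (q - 1)*(q^5 - q^4 - 39*q^3 - 11*q^2 + 410*q + 600) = (q - 1)*(q + 2)*(q^4 - 3*q^3 - 33*q^2 + 55*q + 300) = (q - 1)*(q + 2)*(q + 3)*(q^3 - 6*q^2 - 15*q + 100) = (q - 5)*(q - 1)*(q + 2)*(q + 3)*(q^2 - q - 20) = (q - 5)^2*(q - 1)*(q + 2)*(q + 3)*(q + 4)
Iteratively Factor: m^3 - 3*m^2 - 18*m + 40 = (m - 2)*(m^2 - m - 20) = (m - 2)*(m + 4)*(m - 5)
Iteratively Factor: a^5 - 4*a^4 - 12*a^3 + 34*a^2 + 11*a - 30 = (a - 2)*(a^4 - 2*a^3 - 16*a^2 + 2*a + 15) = (a - 2)*(a - 1)*(a^3 - a^2 - 17*a - 15) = (a - 5)*(a - 2)*(a - 1)*(a^2 + 4*a + 3) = (a - 5)*(a - 2)*(a - 1)*(a + 3)*(a + 1)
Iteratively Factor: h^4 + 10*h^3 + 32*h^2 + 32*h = (h + 2)*(h^3 + 8*h^2 + 16*h) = (h + 2)*(h + 4)*(h^2 + 4*h) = h*(h + 2)*(h + 4)*(h + 4)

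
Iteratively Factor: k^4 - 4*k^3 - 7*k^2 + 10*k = (k + 2)*(k^3 - 6*k^2 + 5*k) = k*(k + 2)*(k^2 - 6*k + 5) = k*(k - 5)*(k + 2)*(k - 1)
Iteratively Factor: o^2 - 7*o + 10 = (o - 2)*(o - 5)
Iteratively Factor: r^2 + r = (r)*(r + 1)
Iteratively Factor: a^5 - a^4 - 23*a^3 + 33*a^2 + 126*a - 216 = (a + 3)*(a^4 - 4*a^3 - 11*a^2 + 66*a - 72) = (a - 3)*(a + 3)*(a^3 - a^2 - 14*a + 24) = (a - 3)*(a + 3)*(a + 4)*(a^2 - 5*a + 6) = (a - 3)^2*(a + 3)*(a + 4)*(a - 2)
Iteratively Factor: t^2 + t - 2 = (t - 1)*(t + 2)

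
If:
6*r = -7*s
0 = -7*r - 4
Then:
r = -4/7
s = 24/49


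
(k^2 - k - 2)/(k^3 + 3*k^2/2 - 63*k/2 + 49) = 2*(k + 1)/(2*k^2 + 7*k - 49)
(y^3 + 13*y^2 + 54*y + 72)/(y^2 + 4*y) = y + 9 + 18/y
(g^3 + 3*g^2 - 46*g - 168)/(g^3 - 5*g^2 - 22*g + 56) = (g + 6)/(g - 2)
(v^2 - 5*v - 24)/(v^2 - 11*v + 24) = (v + 3)/(v - 3)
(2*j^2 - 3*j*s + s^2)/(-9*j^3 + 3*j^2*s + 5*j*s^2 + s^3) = (-2*j + s)/(9*j^2 + 6*j*s + s^2)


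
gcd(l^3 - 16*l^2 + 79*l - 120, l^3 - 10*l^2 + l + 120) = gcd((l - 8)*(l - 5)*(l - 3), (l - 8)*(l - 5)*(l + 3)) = l^2 - 13*l + 40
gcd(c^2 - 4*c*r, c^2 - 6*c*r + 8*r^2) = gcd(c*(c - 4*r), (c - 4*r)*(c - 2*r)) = -c + 4*r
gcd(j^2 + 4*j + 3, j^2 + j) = j + 1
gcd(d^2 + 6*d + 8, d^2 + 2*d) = d + 2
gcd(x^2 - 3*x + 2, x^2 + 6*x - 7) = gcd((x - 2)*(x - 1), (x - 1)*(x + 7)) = x - 1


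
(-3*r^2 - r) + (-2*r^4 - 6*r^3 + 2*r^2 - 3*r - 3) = -2*r^4 - 6*r^3 - r^2 - 4*r - 3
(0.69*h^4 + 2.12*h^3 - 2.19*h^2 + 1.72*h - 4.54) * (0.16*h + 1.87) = 0.1104*h^5 + 1.6295*h^4 + 3.614*h^3 - 3.8201*h^2 + 2.49*h - 8.4898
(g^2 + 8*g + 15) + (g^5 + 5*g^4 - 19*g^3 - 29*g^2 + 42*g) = g^5 + 5*g^4 - 19*g^3 - 28*g^2 + 50*g + 15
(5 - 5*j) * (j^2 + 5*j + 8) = -5*j^3 - 20*j^2 - 15*j + 40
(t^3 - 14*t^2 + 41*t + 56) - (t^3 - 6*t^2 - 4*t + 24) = -8*t^2 + 45*t + 32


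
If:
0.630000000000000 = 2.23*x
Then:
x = 0.28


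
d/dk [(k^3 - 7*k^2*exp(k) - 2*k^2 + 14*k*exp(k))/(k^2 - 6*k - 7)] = (-2*k*(k - 3)*(k^2 - 7*k*exp(k) - 2*k + 14*exp(k)) + (-k^2 + 6*k + 7)*(7*k^2*exp(k) - 3*k^2 + 4*k - 14*exp(k)))/(-k^2 + 6*k + 7)^2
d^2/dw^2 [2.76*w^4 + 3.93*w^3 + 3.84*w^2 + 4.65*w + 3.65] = 33.12*w^2 + 23.58*w + 7.68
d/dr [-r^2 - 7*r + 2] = -2*r - 7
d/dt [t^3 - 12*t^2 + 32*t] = 3*t^2 - 24*t + 32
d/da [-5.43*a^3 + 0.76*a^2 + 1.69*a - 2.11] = -16.29*a^2 + 1.52*a + 1.69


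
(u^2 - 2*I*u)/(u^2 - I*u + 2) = u/(u + I)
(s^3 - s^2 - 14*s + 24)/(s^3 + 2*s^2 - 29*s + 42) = (s + 4)/(s + 7)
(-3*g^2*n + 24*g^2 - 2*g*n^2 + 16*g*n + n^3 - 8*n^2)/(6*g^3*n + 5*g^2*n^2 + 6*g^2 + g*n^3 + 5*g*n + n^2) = (-3*g^2*n + 24*g^2 - 2*g*n^2 + 16*g*n + n^3 - 8*n^2)/(6*g^3*n + 5*g^2*n^2 + 6*g^2 + g*n^3 + 5*g*n + n^2)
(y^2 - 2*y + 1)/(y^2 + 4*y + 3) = (y^2 - 2*y + 1)/(y^2 + 4*y + 3)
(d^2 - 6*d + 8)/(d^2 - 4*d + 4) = (d - 4)/(d - 2)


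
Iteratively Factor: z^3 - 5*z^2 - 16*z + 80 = (z - 4)*(z^2 - z - 20) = (z - 5)*(z - 4)*(z + 4)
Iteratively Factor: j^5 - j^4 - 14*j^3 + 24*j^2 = (j - 2)*(j^4 + j^3 - 12*j^2) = (j - 3)*(j - 2)*(j^3 + 4*j^2) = j*(j - 3)*(j - 2)*(j^2 + 4*j) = j*(j - 3)*(j - 2)*(j + 4)*(j)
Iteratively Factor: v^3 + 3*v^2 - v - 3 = (v + 3)*(v^2 - 1) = (v + 1)*(v + 3)*(v - 1)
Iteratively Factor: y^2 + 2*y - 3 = (y - 1)*(y + 3)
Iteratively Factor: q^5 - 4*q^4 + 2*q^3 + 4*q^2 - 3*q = (q + 1)*(q^4 - 5*q^3 + 7*q^2 - 3*q) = (q - 1)*(q + 1)*(q^3 - 4*q^2 + 3*q) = (q - 1)^2*(q + 1)*(q^2 - 3*q) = q*(q - 1)^2*(q + 1)*(q - 3)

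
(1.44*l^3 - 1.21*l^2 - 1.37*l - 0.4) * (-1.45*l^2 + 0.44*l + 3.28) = -2.088*l^5 + 2.3881*l^4 + 6.1773*l^3 - 3.9916*l^2 - 4.6696*l - 1.312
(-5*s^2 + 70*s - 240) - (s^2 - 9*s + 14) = -6*s^2 + 79*s - 254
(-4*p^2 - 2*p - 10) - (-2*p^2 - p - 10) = -2*p^2 - p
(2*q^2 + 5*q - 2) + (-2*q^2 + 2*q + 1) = 7*q - 1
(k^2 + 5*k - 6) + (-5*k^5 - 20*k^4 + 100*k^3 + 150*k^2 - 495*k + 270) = -5*k^5 - 20*k^4 + 100*k^3 + 151*k^2 - 490*k + 264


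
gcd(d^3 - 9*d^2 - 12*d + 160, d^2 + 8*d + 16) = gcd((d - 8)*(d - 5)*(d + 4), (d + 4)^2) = d + 4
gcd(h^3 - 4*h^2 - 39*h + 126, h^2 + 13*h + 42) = h + 6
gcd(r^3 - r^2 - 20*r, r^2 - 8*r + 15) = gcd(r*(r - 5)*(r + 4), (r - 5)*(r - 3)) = r - 5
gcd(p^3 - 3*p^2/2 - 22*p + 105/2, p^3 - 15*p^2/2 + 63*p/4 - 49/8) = p - 7/2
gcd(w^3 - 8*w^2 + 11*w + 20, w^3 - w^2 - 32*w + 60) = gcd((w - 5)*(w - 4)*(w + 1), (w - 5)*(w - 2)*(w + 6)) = w - 5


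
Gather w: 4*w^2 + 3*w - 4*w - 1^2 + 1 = 4*w^2 - w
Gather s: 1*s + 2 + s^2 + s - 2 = s^2 + 2*s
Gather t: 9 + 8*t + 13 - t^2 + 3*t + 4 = -t^2 + 11*t + 26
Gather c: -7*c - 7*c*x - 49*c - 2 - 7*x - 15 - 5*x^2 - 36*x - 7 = c*(-7*x - 56) - 5*x^2 - 43*x - 24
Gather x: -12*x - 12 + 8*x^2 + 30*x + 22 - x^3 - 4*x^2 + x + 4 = -x^3 + 4*x^2 + 19*x + 14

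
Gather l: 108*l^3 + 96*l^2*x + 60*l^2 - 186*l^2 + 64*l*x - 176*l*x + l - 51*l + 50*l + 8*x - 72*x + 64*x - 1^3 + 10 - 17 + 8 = 108*l^3 + l^2*(96*x - 126) - 112*l*x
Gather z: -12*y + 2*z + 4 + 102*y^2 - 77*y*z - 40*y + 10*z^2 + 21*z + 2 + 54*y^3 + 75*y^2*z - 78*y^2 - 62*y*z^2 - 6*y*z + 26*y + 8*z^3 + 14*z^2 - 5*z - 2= 54*y^3 + 24*y^2 - 26*y + 8*z^3 + z^2*(24 - 62*y) + z*(75*y^2 - 83*y + 18) + 4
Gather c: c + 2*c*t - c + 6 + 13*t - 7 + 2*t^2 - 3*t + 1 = 2*c*t + 2*t^2 + 10*t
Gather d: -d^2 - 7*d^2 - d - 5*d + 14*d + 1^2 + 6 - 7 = -8*d^2 + 8*d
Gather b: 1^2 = 1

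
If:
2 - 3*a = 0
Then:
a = 2/3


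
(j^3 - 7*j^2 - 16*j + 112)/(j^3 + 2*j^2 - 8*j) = (j^2 - 11*j + 28)/(j*(j - 2))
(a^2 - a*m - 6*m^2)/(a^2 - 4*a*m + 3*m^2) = (a + 2*m)/(a - m)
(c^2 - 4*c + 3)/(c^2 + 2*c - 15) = (c - 1)/(c + 5)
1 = 1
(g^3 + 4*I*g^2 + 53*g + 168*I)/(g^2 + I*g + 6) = (g^2 + I*g + 56)/(g - 2*I)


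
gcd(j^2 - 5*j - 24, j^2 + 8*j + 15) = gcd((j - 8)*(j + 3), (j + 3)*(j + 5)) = j + 3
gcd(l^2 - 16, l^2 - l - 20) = l + 4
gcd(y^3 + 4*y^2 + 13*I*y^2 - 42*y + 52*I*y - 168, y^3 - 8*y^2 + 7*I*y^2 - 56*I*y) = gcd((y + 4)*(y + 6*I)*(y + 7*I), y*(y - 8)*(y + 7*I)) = y + 7*I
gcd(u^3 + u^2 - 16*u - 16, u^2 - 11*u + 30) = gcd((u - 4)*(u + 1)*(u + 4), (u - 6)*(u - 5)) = 1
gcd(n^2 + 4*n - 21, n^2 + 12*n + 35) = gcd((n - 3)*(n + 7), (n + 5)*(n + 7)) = n + 7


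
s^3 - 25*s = s*(s - 5)*(s + 5)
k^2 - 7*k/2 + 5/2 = (k - 5/2)*(k - 1)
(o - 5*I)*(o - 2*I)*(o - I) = o^3 - 8*I*o^2 - 17*o + 10*I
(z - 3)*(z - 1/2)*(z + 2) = z^3 - 3*z^2/2 - 11*z/2 + 3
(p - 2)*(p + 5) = p^2 + 3*p - 10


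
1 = 1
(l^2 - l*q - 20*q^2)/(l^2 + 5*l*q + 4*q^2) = (l - 5*q)/(l + q)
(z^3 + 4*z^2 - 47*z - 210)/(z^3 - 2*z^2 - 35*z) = (z + 6)/z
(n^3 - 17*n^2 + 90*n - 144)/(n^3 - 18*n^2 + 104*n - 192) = (n - 3)/(n - 4)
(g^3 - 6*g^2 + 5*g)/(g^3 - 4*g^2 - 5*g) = (g - 1)/(g + 1)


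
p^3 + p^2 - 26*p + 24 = (p - 4)*(p - 1)*(p + 6)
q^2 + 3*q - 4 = (q - 1)*(q + 4)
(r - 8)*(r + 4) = r^2 - 4*r - 32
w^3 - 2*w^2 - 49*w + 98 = (w - 7)*(w - 2)*(w + 7)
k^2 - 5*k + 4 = (k - 4)*(k - 1)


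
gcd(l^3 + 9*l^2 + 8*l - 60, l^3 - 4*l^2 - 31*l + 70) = l^2 + 3*l - 10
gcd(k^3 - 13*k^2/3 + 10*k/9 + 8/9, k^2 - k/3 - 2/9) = k^2 - k/3 - 2/9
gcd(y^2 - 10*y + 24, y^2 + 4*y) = 1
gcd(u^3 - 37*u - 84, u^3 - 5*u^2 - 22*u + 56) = u^2 - 3*u - 28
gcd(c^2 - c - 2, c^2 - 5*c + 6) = c - 2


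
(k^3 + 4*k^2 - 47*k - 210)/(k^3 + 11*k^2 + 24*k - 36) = (k^2 - 2*k - 35)/(k^2 + 5*k - 6)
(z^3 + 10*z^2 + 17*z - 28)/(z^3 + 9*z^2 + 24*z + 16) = (z^2 + 6*z - 7)/(z^2 + 5*z + 4)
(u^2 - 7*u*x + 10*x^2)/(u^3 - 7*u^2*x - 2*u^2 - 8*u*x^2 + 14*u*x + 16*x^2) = (u^2 - 7*u*x + 10*x^2)/(u^3 - 7*u^2*x - 2*u^2 - 8*u*x^2 + 14*u*x + 16*x^2)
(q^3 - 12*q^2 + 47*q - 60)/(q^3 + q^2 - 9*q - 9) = (q^2 - 9*q + 20)/(q^2 + 4*q + 3)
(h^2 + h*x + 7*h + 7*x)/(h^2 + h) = (h^2 + h*x + 7*h + 7*x)/(h*(h + 1))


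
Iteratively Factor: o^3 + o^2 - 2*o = (o + 2)*(o^2 - o) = (o - 1)*(o + 2)*(o)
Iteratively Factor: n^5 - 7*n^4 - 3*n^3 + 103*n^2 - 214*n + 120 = (n - 2)*(n^4 - 5*n^3 - 13*n^2 + 77*n - 60) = (n - 2)*(n - 1)*(n^3 - 4*n^2 - 17*n + 60) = (n - 5)*(n - 2)*(n - 1)*(n^2 + n - 12) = (n - 5)*(n - 2)*(n - 1)*(n + 4)*(n - 3)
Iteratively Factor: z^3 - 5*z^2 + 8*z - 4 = (z - 2)*(z^2 - 3*z + 2) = (z - 2)^2*(z - 1)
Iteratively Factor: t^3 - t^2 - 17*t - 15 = (t + 3)*(t^2 - 4*t - 5) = (t + 1)*(t + 3)*(t - 5)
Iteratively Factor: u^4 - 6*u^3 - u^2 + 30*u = (u)*(u^3 - 6*u^2 - u + 30) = u*(u - 3)*(u^2 - 3*u - 10) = u*(u - 5)*(u - 3)*(u + 2)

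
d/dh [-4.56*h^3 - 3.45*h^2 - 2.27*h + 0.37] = -13.68*h^2 - 6.9*h - 2.27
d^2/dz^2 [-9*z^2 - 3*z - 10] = -18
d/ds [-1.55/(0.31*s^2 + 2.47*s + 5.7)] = (0.961*s + 3.8285)/(0.31*s^2 + 2.47*s + 5.7)^2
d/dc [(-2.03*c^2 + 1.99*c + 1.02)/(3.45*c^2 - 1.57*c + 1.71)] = (-3.6784*c^2 - 13.9806*c + 5.0043)/(11.9025*c^4 - 10.833*c^3 + 14.2639*c^2 - 5.3694*c + 2.9241)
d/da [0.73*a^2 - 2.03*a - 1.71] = 1.46*a - 2.03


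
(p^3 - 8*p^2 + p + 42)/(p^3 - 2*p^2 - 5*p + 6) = (p - 7)/(p - 1)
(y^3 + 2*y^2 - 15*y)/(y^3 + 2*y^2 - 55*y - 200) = y*(y - 3)/(y^2 - 3*y - 40)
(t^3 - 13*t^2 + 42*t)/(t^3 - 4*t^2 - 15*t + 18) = t*(t - 7)/(t^2 + 2*t - 3)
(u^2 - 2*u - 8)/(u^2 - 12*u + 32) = (u + 2)/(u - 8)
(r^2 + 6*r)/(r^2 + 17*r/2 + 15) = 2*r/(2*r + 5)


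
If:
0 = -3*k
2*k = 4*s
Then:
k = 0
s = 0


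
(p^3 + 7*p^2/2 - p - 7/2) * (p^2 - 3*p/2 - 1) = p^5 + 2*p^4 - 29*p^3/4 - 11*p^2/2 + 25*p/4 + 7/2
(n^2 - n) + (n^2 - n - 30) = 2*n^2 - 2*n - 30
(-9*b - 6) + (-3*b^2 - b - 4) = -3*b^2 - 10*b - 10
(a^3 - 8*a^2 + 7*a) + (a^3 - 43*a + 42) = 2*a^3 - 8*a^2 - 36*a + 42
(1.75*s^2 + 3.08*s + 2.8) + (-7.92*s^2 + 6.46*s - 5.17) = -6.17*s^2 + 9.54*s - 2.37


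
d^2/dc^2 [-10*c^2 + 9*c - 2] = -20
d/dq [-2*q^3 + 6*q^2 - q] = -6*q^2 + 12*q - 1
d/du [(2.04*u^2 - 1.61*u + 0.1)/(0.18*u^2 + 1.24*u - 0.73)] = (2.8194*u^2 - 3.0144*u + 1.0513)/(0.0324*u^4 + 0.4464*u^3 + 1.2748*u^2 - 1.8104*u + 0.5329)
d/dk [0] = 0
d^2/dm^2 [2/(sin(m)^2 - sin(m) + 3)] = 2*(-4*sin(m)^4 + 3*sin(m)^3 + 17*sin(m)^2 - 9*sin(m) - 4)/(sin(m)^2 - sin(m) + 3)^3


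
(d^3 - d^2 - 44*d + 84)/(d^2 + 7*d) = d - 8 + 12/d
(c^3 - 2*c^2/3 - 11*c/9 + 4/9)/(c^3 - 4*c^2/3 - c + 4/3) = (c - 1/3)/(c - 1)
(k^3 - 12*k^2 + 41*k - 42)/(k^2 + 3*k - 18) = (k^2 - 9*k + 14)/(k + 6)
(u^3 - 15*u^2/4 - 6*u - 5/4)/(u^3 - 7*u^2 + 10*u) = (4*u^2 + 5*u + 1)/(4*u*(u - 2))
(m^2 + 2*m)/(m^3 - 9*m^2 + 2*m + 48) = m/(m^2 - 11*m + 24)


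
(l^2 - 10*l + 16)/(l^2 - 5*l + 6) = (l - 8)/(l - 3)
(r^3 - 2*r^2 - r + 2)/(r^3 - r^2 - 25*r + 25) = (r^2 - r - 2)/(r^2 - 25)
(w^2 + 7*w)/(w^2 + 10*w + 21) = w/(w + 3)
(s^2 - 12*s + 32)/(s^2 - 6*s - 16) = (s - 4)/(s + 2)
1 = 1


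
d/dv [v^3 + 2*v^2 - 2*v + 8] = 3*v^2 + 4*v - 2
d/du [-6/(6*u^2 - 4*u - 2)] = 6*(3*u - 1)/(-3*u^2 + 2*u + 1)^2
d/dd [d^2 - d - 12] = 2*d - 1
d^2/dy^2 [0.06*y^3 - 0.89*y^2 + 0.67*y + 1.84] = 0.36*y - 1.78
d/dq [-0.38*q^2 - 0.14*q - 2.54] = -0.76*q - 0.14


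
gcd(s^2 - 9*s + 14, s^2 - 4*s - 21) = s - 7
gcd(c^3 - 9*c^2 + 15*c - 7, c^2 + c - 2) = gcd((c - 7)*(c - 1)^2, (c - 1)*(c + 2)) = c - 1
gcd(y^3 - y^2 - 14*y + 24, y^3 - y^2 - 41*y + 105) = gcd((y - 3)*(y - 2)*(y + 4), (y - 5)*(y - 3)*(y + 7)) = y - 3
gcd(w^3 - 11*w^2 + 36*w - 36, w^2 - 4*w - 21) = 1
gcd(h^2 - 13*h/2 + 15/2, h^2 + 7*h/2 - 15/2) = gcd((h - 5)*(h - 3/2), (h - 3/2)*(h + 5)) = h - 3/2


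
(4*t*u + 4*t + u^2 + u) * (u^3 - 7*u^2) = 4*t*u^4 - 24*t*u^3 - 28*t*u^2 + u^5 - 6*u^4 - 7*u^3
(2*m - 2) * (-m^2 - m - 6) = -2*m^3 - 10*m + 12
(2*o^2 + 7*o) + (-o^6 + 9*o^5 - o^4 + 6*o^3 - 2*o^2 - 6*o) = -o^6 + 9*o^5 - o^4 + 6*o^3 + o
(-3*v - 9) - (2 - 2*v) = -v - 11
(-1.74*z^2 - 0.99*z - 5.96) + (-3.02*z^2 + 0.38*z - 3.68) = -4.76*z^2 - 0.61*z - 9.64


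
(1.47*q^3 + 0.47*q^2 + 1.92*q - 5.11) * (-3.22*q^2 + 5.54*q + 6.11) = -4.7334*q^5 + 6.6304*q^4 + 5.4031*q^3 + 29.9627*q^2 - 16.5782*q - 31.2221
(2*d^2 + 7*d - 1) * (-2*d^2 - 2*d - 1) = -4*d^4 - 18*d^3 - 14*d^2 - 5*d + 1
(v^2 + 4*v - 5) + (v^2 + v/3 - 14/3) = 2*v^2 + 13*v/3 - 29/3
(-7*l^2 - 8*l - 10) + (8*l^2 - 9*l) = l^2 - 17*l - 10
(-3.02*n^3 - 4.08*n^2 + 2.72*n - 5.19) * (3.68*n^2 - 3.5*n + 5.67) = -11.1136*n^5 - 4.4444*n^4 + 7.1662*n^3 - 51.7528*n^2 + 33.5874*n - 29.4273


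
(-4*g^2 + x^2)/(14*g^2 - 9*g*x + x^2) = (2*g + x)/(-7*g + x)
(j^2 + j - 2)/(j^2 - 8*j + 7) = (j + 2)/(j - 7)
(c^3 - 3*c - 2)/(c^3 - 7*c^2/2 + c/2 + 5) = 2*(c + 1)/(2*c - 5)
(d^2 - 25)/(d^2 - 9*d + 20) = (d + 5)/(d - 4)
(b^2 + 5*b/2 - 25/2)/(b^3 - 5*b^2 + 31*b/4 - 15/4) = 2*(b + 5)/(2*b^2 - 5*b + 3)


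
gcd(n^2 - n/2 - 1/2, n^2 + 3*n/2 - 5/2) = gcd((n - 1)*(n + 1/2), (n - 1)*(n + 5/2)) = n - 1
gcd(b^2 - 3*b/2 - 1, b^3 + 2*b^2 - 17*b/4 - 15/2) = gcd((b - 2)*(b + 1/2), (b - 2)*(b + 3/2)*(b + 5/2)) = b - 2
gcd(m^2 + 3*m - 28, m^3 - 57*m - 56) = m + 7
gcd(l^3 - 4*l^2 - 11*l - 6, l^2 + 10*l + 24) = 1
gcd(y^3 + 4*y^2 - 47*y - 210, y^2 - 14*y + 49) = y - 7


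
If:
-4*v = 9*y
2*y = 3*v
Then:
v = 0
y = 0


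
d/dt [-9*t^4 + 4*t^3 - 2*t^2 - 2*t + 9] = -36*t^3 + 12*t^2 - 4*t - 2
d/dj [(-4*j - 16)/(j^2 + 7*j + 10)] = 4*(j^2 + 8*j + 18)/(j^4 + 14*j^3 + 69*j^2 + 140*j + 100)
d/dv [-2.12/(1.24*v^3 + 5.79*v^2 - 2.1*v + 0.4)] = (7.8864*v^2 + 24.5496*v - 4.452)/(1.24*v^3 + 5.79*v^2 - 2.1*v + 0.4)^2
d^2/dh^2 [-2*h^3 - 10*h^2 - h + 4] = -12*h - 20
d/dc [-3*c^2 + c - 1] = 1 - 6*c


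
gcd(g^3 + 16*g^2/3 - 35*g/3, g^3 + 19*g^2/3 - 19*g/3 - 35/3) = g^2 + 16*g/3 - 35/3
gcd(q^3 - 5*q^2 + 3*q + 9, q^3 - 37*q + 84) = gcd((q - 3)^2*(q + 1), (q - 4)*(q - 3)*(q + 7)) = q - 3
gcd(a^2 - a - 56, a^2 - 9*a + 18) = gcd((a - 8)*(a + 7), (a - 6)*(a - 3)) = 1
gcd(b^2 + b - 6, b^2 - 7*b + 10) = b - 2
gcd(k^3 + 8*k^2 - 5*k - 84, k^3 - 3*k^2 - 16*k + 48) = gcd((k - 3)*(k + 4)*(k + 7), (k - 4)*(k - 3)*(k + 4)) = k^2 + k - 12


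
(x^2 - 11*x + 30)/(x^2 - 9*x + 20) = (x - 6)/(x - 4)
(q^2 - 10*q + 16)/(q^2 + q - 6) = (q - 8)/(q + 3)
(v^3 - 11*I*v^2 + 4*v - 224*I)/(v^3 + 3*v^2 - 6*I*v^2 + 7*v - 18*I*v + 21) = (v^2 - 4*I*v + 32)/(v^2 + v*(3 + I) + 3*I)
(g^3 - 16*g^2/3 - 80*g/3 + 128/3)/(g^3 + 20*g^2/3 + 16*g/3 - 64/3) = (g - 8)/(g + 4)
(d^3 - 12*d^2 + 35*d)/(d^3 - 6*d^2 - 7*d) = (d - 5)/(d + 1)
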